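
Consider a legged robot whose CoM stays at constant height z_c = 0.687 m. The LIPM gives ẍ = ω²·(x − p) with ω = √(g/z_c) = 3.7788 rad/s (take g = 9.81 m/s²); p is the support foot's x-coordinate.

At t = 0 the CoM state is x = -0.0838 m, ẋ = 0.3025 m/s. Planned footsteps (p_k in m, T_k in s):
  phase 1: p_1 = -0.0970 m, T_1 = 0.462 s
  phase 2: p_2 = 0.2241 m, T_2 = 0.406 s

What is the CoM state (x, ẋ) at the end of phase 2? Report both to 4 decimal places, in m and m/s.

x = 0.6828, ẋ = 2.0044

phase 1: p=-0.0970, T=0.462, ωT=1.745806, cosh=2.952510, sinh=2.778006; start (x,ẋ)=(-0.083800, 0.302500) → end (x,ẋ)=(0.164358, 1.031702)
phase 2: p=0.2241, T=0.406, ωT=1.534193, cosh=2.426605, sinh=2.210975; start (x,ẋ)=(0.164358, 1.031702) → end (x,ẋ)=(0.682778, 2.004396)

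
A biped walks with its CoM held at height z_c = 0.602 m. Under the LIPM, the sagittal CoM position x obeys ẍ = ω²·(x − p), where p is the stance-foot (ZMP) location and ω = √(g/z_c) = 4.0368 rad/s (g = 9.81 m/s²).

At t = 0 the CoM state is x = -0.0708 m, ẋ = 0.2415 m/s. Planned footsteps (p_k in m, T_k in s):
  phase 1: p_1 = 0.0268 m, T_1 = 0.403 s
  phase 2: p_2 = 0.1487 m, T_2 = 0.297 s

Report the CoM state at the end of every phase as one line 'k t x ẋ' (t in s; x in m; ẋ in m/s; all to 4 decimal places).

1 0.4030 -0.0848 -0.3255
2 0.7000 -0.3952 -2.0096

phase 1: p=0.0268, T=0.403, ωT=1.626830, cosh=2.642137, sinh=2.445586; start (x,ẋ)=(-0.070800, 0.241500) → end (x,ẋ)=(-0.084766, -0.325464)
phase 2: p=0.1487, T=0.297, ωT=1.198930, cosh=1.809041, sinh=1.507524; start (x,ẋ)=(-0.084766, -0.325464) → end (x,ẋ)=(-0.395193, -2.009555)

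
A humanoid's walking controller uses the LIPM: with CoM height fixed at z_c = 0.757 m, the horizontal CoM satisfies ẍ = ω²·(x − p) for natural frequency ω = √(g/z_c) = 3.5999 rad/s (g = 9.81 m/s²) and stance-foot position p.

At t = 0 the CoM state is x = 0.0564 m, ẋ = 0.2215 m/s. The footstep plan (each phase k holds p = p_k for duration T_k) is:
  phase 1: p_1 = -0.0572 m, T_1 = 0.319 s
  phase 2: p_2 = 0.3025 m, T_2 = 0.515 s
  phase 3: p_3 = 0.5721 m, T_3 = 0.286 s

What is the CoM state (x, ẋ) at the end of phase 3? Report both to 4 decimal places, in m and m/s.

x = 1.8575, ẋ = 5.0431

phase 1: p=-0.0572, T=0.319, ωT=1.148368, cosh=1.735099, sinh=1.417945; start (x,ẋ)=(0.056400, 0.221500) → end (x,ẋ)=(0.227153, 0.964191)
phase 2: p=0.3025, T=0.515, ωT=1.853948, cosh=3.270799, sinh=3.114182; start (x,ẋ)=(0.227153, 0.964191) → end (x,ẋ)=(0.890151, 2.308975)
phase 3: p=0.5721, T=0.286, ωT=1.029571, cosh=1.578513, sinh=1.221353; start (x,ẋ)=(0.890151, 2.308975) → end (x,ẋ)=(1.857522, 5.043135)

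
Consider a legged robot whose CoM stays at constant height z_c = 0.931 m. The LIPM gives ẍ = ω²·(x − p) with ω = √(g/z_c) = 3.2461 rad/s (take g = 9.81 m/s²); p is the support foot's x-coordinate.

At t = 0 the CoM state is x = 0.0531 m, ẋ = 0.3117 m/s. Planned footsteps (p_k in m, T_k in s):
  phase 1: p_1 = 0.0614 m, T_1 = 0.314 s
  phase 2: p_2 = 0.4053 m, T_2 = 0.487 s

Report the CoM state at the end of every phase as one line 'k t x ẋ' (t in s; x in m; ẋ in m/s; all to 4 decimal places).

1 0.3140 0.1641 0.4557
2 0.8010 0.1211 -0.6675

phase 1: p=0.0614, T=0.314, ωT=1.019275, cosh=1.566021, sinh=1.205165; start (x,ẋ)=(0.053100, 0.311700) → end (x,ẋ)=(0.164125, 0.455658)
phase 2: p=0.4053, T=0.487, ωT=1.580851, cosh=2.532444, sinh=2.326644; start (x,ẋ)=(0.164125, 0.455658) → end (x,ẋ)=(0.121133, -0.667546)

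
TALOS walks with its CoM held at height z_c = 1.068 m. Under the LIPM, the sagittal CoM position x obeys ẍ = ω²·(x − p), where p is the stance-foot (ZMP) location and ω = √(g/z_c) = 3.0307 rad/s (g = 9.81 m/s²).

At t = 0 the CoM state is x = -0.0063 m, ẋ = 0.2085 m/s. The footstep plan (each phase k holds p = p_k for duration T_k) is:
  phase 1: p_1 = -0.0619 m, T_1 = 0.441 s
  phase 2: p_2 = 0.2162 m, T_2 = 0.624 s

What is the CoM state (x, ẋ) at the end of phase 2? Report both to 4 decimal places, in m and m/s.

phase 1: p=-0.0619, T=0.441, ωT=1.336539, cosh=2.034301, sinh=1.771547; start (x,ẋ)=(-0.006300, 0.208500) → end (x,ẋ)=(0.173082, 0.722670)
phase 2: p=0.2162, T=0.624, ωT=1.891157, cosh=3.388964, sinh=3.238067; start (x,ẋ)=(0.173082, 0.722670) → end (x,ẋ)=(0.842192, 2.025962)

x = 0.8422, ẋ = 2.0260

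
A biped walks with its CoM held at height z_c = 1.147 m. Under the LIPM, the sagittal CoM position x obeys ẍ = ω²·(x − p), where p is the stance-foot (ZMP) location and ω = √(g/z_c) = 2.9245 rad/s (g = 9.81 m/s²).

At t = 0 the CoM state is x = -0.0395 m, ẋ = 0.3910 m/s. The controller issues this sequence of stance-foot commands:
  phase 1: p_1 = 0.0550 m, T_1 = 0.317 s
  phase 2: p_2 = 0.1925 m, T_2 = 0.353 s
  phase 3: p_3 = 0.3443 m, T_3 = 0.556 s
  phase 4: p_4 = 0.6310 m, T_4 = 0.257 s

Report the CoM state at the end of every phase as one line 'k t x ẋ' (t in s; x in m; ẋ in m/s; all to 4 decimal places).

1 0.3170 0.0594 0.2769
2 0.6700 0.0980 -0.0392
3 1.2260 -0.3388 -1.8637
4 1.4830 -1.1512 -4.7535

phase 1: p=0.0550, T=0.317, ωT=0.927067, cosh=1.461399, sinh=1.065686; start (x,ẋ)=(-0.039500, 0.391000) → end (x,ẋ)=(0.059378, 0.276888)
phase 2: p=0.1925, T=0.353, ωT=1.032348, cosh=1.581911, sinh=1.225741; start (x,ẋ)=(0.059378, 0.276888) → end (x,ẋ)=(0.097965, -0.039187)
phase 3: p=0.3443, T=0.556, ωT=1.626022, cosh=2.640161, sinh=2.443451; start (x,ẋ)=(0.097965, -0.039187) → end (x,ẋ)=(-0.338806, -1.863741)
phase 4: p=0.6310, T=0.257, ωT=0.751597, cosh=1.295998, sinh=0.824385; start (x,ẋ)=(-0.338806, -1.863741) → end (x,ẋ)=(-1.151235, -4.753523)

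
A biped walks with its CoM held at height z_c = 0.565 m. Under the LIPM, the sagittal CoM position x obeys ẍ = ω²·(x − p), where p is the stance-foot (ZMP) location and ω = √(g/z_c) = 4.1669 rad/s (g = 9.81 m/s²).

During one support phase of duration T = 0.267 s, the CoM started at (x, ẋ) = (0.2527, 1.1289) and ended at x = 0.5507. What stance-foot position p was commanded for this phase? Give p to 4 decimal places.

ωT = 4.1669·0.267 = 1.112562; cosh(ωT) = 1.685429, sinh(ωT) = 1.356714
x(T) = p + (x₀−p)·cosh(ωT) + (ẋ₀/ω)·sinh(ωT) ⇒ p·(1 − cosh) = x(T) − x₀·cosh − (ẋ₀/ω)·sinh
numerator   = 0.5507 − (0.2527)·1.685429 − (1.1289/4.1669)·1.356714 = -0.242770
denominator = 1 − 1.685429 = -0.685429
p = -0.242770 / -0.685429 = 0.3542

p = 0.3542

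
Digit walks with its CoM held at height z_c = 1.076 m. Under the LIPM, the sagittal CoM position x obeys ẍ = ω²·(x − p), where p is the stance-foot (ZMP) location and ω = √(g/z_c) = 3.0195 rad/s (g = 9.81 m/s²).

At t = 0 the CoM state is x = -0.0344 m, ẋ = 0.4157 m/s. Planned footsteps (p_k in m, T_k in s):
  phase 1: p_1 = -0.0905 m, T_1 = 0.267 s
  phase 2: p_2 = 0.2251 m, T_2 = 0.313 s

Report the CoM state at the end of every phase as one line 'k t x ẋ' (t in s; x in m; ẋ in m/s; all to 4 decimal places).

phase 1: p=-0.0905, T=0.267, ωT=0.806207, cosh=1.342973, sinh=0.896424; start (x,ẋ)=(-0.034400, 0.415700) → end (x,ẋ)=(0.108253, 0.710123)
phase 2: p=0.2251, T=0.313, ωT=0.945103, cosh=1.480860, sinh=1.092220; start (x,ẋ)=(0.108253, 0.710123) → end (x,ẋ)=(0.308933, 0.666235)

1 0.2670 0.1083 0.7101
2 0.5800 0.3089 0.6662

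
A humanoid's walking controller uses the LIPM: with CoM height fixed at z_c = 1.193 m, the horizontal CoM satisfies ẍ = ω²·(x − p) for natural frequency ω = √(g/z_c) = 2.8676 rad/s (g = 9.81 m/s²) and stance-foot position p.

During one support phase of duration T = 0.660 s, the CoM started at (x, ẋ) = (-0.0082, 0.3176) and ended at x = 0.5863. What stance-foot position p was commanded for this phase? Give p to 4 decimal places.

ωT = 2.8676·0.660 = 1.892616; cosh(ωT) = 3.393692, sinh(ωT) = 3.243015
x(T) = p + (x₀−p)·cosh(ωT) + (ẋ₀/ω)·sinh(ωT) ⇒ p·(1 − cosh) = x(T) − x₀·cosh − (ẋ₀/ω)·sinh
numerator   = 0.5863 − (-0.0082)·3.393692 − (0.3176/2.8676)·3.243015 = 0.254949
denominator = 1 − 3.393692 = -2.393692
p = 0.254949 / -2.393692 = -0.1065

p = -0.1065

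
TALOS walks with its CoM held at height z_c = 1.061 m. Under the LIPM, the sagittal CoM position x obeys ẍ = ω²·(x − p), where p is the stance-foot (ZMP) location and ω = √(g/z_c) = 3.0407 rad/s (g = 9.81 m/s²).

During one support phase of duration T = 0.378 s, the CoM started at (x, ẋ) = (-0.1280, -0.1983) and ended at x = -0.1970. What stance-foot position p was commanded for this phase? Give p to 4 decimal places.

p = -0.1600

ωT = 3.0407·0.378 = 1.149385; cosh(ωT) = 1.736541, sinh(ωT) = 1.419709
x(T) = p + (x₀−p)·cosh(ωT) + (ẋ₀/ω)·sinh(ωT) ⇒ p·(1 − cosh) = x(T) − x₀·cosh − (ẋ₀/ω)·sinh
numerator   = -0.1970 − (-0.1280)·1.736541 − (-0.1983/3.0407)·1.419709 = 0.117864
denominator = 1 − 1.736541 = -0.736541
p = 0.117864 / -0.736541 = -0.1600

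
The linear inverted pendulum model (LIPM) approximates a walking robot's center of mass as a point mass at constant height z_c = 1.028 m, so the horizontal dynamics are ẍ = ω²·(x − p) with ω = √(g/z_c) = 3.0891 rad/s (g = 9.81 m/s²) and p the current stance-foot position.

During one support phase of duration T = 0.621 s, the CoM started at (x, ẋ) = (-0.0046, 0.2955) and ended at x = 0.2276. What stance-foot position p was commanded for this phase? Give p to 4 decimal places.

ωT = 3.0891·0.621 = 1.918331; cosh(ωT) = 3.478218, sinh(ωT) = 3.331366
x(T) = p + (x₀−p)·cosh(ωT) + (ẋ₀/ω)·sinh(ωT) ⇒ p·(1 − cosh) = x(T) − x₀·cosh − (ẋ₀/ω)·sinh
numerator   = 0.2276 − (-0.0046)·3.478218 − (0.2955/3.0891)·3.331366 = -0.075075
denominator = 1 − 3.478218 = -2.478218
p = -0.075075 / -2.478218 = 0.0303

p = 0.0303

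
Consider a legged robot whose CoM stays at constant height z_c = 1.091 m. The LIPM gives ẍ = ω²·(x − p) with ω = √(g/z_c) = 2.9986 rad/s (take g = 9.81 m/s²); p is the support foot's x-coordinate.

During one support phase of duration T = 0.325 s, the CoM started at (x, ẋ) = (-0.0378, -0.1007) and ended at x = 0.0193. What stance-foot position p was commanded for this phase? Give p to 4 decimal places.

p = -0.2233

ωT = 2.9986·0.325 = 0.974545; cosh(ωT) = 1.513663, sinh(ωT) = 1.136299
x(T) = p + (x₀−p)·cosh(ωT) + (ẋ₀/ω)·sinh(ωT) ⇒ p·(1 − cosh) = x(T) − x₀·cosh − (ẋ₀/ω)·sinh
numerator   = 0.0193 − (-0.0378)·1.513663 − (-0.1007/2.9986)·1.136299 = 0.114676
denominator = 1 − 1.513663 = -0.513663
p = 0.114676 / -0.513663 = -0.2233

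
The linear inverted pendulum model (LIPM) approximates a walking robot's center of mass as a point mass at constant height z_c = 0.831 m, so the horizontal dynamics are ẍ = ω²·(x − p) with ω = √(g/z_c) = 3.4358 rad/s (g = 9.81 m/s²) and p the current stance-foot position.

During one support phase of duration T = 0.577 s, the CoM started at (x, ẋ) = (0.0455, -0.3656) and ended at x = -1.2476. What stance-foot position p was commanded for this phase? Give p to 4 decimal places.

ωT = 3.4358·0.577 = 1.982457; cosh(ωT) = 3.699144, sinh(ωT) = 3.561413
x(T) = p + (x₀−p)·cosh(ωT) + (ẋ₀/ω)·sinh(ωT) ⇒ p·(1 − cosh) = x(T) − x₀·cosh − (ẋ₀/ω)·sinh
numerator   = -1.2476 − (0.0455)·3.699144 − (-0.3656/3.4358)·3.561413 = -1.036945
denominator = 1 − 3.699144 = -2.699144
p = -1.036945 / -2.699144 = 0.3842

p = 0.3842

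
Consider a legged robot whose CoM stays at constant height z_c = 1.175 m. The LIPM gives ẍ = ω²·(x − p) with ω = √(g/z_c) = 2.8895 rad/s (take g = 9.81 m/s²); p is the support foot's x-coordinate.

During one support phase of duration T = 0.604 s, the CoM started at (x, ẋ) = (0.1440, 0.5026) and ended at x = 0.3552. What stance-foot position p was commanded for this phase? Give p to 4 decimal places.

p = 0.2833

ωT = 2.8895·0.604 = 1.745258; cosh(ωT) = 2.950989, sinh(ωT) = 2.776390
x(T) = p + (x₀−p)·cosh(ωT) + (ẋ₀/ω)·sinh(ωT) ⇒ p·(1 − cosh) = x(T) − x₀·cosh − (ẋ₀/ω)·sinh
numerator   = 0.3552 − (0.1440)·2.950989 − (0.5026/2.8895)·2.776390 = -0.552668
denominator = 1 − 2.950989 = -1.950989
p = -0.552668 / -1.950989 = 0.2833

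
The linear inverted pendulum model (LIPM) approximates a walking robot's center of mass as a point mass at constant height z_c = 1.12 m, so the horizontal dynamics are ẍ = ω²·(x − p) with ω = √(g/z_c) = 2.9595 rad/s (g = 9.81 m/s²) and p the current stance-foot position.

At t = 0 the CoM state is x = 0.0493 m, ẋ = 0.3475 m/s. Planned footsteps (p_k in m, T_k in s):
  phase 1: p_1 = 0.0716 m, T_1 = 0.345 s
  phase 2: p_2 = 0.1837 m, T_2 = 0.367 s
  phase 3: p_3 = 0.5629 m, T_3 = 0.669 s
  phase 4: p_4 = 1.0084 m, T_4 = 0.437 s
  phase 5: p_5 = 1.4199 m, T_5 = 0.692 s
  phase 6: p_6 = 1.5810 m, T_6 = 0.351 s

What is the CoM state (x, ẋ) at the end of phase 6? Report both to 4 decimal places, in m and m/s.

x = -0.4505, ẋ = -5.7692

phase 1: p=0.0716, T=0.345, ωT=1.021027, cosh=1.568135, sinh=1.207911; start (x,ẋ)=(0.049300, 0.347500) → end (x,ẋ)=(0.178462, 0.465209)
phase 2: p=0.1837, T=0.367, ωT=1.086136, cosh=1.650162, sinh=1.312644; start (x,ẋ)=(0.178462, 0.465209) → end (x,ẋ)=(0.381392, 0.747320)
phase 3: p=0.5629, T=0.669, ωT=1.979905, cosh=3.690070, sinh=3.551988; start (x,ẋ)=(0.381392, 0.747320) → end (x,ẋ)=(0.790056, 0.849634)
phase 4: p=1.0084, T=0.437, ωT=1.293301, cosh=1.959582, sinh=1.685218; start (x,ẋ)=(0.790056, 0.849634) → end (x,ẋ)=(1.064342, 0.575959)
phase 5: p=1.4199, T=0.692, ωT=2.047974, cosh=3.940588, sinh=3.811592; start (x,ẋ)=(1.064342, 0.575959) → end (x,ẋ)=(0.760579, -1.741225)
phase 6: p=1.5810, T=0.351, ωT=1.038784, cosh=1.589832, sinh=1.235948; start (x,ẋ)=(0.760579, -1.741225) → end (x,ẋ)=(-0.450503, -5.769181)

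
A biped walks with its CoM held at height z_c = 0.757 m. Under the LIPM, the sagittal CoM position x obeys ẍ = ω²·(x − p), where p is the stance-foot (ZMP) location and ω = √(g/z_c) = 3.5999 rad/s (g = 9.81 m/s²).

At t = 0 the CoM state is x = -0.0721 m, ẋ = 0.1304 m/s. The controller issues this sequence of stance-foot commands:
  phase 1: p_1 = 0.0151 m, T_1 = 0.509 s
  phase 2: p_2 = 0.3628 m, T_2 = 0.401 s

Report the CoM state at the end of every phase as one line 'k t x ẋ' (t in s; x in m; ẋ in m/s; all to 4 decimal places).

phase 1: p=0.0151, T=0.509, ωT=1.832349, cosh=3.204293, sinh=3.044255; start (x,ẋ)=(-0.072100, 0.130400) → end (x,ẋ)=(-0.154042, -0.537786)
phase 2: p=0.3628, T=0.401, ωT=1.443560, cosh=2.235917, sinh=1.999831; start (x,ẋ)=(-0.154042, -0.537786) → end (x,ẋ)=(-1.091568, -4.923287)

1 0.5090 -0.1540 -0.5378
2 0.9100 -1.0916 -4.9233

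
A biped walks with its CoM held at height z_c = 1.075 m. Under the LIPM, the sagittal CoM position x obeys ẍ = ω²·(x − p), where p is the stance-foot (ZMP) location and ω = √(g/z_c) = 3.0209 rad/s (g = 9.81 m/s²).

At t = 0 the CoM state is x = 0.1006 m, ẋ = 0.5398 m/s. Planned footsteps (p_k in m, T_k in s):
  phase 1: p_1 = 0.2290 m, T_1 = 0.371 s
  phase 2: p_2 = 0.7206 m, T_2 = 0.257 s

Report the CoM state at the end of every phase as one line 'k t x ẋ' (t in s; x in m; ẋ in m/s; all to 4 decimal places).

1 0.3710 0.2561 0.3842
2 0.6280 0.2178 -0.6964

phase 1: p=0.2290, T=0.371, ωT=1.120754, cosh=1.696600, sinh=1.370566; start (x,ẋ)=(0.100600, 0.539800) → end (x,ẋ)=(0.256061, 0.384205)
phase 2: p=0.7206, T=0.257, ωT=0.776371, cosh=1.316822, sinh=0.856749; start (x,ẋ)=(0.256061, 0.384205) → end (x,ẋ)=(0.217848, -0.696370)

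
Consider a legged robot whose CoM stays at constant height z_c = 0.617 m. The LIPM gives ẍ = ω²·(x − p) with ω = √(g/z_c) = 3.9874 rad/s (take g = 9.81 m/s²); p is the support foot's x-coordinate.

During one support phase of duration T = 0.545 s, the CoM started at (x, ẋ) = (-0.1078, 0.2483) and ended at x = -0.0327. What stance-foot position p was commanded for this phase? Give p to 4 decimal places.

ωT = 3.9874·0.545 = 2.173133; cosh(ωT) = 4.449794, sinh(ωT) = 4.335973
x(T) = p + (x₀−p)·cosh(ωT) + (ẋ₀/ω)·sinh(ωT) ⇒ p·(1 − cosh) = x(T) − x₀·cosh − (ẋ₀/ω)·sinh
numerator   = -0.0327 − (-0.1078)·4.449794 − (0.2483/3.9874)·4.335973 = 0.176982
denominator = 1 − 4.449794 = -3.449794
p = 0.176982 / -3.449794 = -0.0513

p = -0.0513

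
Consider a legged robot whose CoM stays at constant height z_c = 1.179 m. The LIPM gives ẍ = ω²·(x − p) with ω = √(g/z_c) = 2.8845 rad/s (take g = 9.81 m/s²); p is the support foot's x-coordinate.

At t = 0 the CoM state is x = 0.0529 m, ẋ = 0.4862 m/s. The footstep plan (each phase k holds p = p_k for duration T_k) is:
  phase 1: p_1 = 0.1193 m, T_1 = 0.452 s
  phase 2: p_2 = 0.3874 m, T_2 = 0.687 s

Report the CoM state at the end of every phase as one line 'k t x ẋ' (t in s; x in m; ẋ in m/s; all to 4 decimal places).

1 0.4520 0.2755 0.6347
2 1.1390 0.7569 1.1977

phase 1: p=0.1193, T=0.452, ωT=1.303794, cosh=1.977372, sinh=1.705872; start (x,ẋ)=(0.052900, 0.486200) → end (x,ẋ)=(0.275538, 0.634671)
phase 2: p=0.3874, T=0.687, ωT=1.981652, cosh=3.696278, sinh=3.558436; start (x,ẋ)=(0.275538, 0.634671) → end (x,ẋ)=(0.756882, 1.197731)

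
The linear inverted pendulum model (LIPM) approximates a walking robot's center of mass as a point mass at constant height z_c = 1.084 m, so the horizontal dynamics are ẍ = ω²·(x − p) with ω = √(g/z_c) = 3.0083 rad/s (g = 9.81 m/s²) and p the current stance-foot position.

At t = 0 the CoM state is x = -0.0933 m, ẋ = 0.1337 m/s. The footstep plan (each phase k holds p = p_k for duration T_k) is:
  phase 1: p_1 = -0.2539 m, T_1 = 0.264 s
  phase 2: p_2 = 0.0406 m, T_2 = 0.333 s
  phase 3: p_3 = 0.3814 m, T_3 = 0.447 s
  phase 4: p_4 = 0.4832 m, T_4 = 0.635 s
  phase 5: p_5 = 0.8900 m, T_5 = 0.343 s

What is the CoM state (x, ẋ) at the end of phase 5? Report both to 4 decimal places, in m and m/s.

phase 1: p=-0.2539, T=0.264, ωT=0.794191, cosh=1.332299, sinh=0.880352; start (x,ẋ)=(-0.093300, 0.133700) → end (x,ẋ)=(-0.000807, 0.603455)
phase 2: p=0.0406, T=0.333, ωT=1.001764, cosh=1.545156, sinh=1.177925; start (x,ẋ)=(-0.000807, 0.603455) → end (x,ẋ)=(0.212908, 0.785706)
phase 3: p=0.3814, T=0.447, ωT=1.344710, cosh=2.048845, sinh=1.788229; start (x,ẋ)=(0.212908, 0.785706) → end (x,ẋ)=(0.503235, 0.703382)
phase 4: p=0.4832, T=0.635, ωT=1.910271, cosh=3.451478, sinh=3.303438; start (x,ẋ)=(0.503235, 0.703382) → end (x,ẋ)=(1.324740, 2.626810)
phase 5: p=0.8900, T=0.343, ωT=1.031847, cosh=1.581296, sinh=1.224948; start (x,ẋ)=(1.324740, 2.626810) → end (x,ẋ)=(2.647061, 5.755785)

x = 2.6471, ẋ = 5.7558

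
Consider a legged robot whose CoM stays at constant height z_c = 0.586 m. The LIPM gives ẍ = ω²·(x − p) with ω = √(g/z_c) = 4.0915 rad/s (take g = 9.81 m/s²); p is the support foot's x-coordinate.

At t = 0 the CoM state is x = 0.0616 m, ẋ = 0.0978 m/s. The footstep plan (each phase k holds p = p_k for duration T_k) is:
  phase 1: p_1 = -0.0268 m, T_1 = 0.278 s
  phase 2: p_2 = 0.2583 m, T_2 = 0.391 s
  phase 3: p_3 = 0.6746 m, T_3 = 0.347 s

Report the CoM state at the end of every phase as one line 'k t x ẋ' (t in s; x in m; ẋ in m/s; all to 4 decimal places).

phase 1: p=-0.0268, T=0.278, ωT=1.137437, cosh=1.719702, sinh=1.399062; start (x,ẋ)=(0.061600, 0.097800) → end (x,ẋ)=(0.158664, 0.674212)
phase 2: p=0.2583, T=0.391, ωT=1.599776, cosh=2.576934, sinh=2.374992; start (x,ẋ)=(0.158664, 0.674212) → end (x,ẋ)=(0.392904, 0.769206)
phase 3: p=0.6746, T=0.347, ωT=1.419750, cosh=2.188931, sinh=1.947157; start (x,ẋ)=(0.392904, 0.769206) → end (x,ẋ)=(0.424053, -0.560478)

1 0.2780 0.1587 0.6742
2 0.6690 0.3929 0.7692
3 1.0160 0.4241 -0.5605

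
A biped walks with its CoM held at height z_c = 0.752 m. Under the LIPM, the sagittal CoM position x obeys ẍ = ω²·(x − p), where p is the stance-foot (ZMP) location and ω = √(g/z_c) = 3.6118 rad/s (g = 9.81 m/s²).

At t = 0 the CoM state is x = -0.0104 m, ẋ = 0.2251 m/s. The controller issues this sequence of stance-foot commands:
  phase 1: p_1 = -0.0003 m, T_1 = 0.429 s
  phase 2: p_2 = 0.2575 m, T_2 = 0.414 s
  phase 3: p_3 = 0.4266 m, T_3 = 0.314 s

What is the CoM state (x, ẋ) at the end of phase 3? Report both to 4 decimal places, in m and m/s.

x = 0.0444, ẋ = -1.1129

phase 1: p=-0.0003, T=0.429, ωT=1.549462, cosh=2.460650, sinh=2.248287; start (x,ẋ)=(-0.010400, 0.225100) → end (x,ẋ)=(0.114969, 0.471877)
phase 2: p=0.2575, T=0.414, ωT=1.495285, cosh=2.342397, sinh=2.118212; start (x,ẋ)=(0.114969, 0.471877) → end (x,ẋ)=(0.200376, 0.014877)
phase 3: p=0.4266, T=0.314, ωT=1.134105, cosh=1.715050, sinh=1.393341; start (x,ẋ)=(0.200376, 0.014877) → end (x,ẋ)=(0.044354, -1.112949)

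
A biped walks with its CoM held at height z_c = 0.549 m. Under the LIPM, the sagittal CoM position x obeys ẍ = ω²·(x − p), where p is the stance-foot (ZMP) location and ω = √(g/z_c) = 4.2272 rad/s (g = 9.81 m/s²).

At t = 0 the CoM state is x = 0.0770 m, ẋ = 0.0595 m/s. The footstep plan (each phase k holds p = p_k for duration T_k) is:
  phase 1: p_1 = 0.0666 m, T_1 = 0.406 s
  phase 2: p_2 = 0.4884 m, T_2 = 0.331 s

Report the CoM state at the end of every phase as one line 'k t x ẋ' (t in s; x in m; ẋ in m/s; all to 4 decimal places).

phase 1: p=0.0666, T=0.406, ωT=1.716243, cosh=2.871664, sinh=2.691924; start (x,ẋ)=(0.077000, 0.059500) → end (x,ẋ)=(0.134356, 0.289209)
phase 2: p=0.4884, T=0.331, ωT=1.399203, cosh=2.149382, sinh=1.902588; start (x,ẋ)=(0.134356, 0.289209) → end (x,ẋ)=(-0.142409, -2.225826)

1 0.4060 0.1344 0.2892
2 0.7370 -0.1424 -2.2258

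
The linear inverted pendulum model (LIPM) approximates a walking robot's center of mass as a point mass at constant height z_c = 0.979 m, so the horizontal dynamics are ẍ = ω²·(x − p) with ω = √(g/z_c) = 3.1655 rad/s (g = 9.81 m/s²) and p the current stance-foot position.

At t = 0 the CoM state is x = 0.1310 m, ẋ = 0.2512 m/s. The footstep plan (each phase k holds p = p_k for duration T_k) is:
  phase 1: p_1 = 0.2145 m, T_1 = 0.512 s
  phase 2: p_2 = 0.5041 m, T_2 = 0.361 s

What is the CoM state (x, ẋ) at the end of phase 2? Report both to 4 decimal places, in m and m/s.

x = -0.0341, ẋ = -1.3787

phase 1: p=0.2145, T=0.512, ωT=1.620736, cosh=2.627282, sinh=2.429529; start (x,ẋ)=(0.131000, 0.251200) → end (x,ẋ)=(0.187919, 0.017802)
phase 2: p=0.5041, T=0.361, ωT=1.142745, cosh=1.727153, sinh=1.408211; start (x,ẋ)=(0.187919, 0.017802) → end (x,ẋ)=(-0.034074, -1.378693)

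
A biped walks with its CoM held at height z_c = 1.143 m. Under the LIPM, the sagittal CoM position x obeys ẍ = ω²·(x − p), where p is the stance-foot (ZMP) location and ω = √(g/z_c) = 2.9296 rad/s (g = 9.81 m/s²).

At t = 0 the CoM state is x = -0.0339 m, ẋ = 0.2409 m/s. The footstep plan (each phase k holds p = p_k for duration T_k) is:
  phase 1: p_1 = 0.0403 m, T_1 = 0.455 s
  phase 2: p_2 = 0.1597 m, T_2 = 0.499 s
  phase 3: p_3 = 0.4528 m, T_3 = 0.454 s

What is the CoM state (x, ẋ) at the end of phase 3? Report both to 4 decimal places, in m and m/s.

phase 1: p=0.0403, T=0.455, ωT=1.332968, cosh=2.027988, sinh=1.764294; start (x,ẋ)=(-0.033900, 0.240900) → end (x,ẋ)=(0.034901, 0.105026)
phase 2: p=0.1597, T=0.499, ωT=1.461870, cosh=2.272912, sinh=2.041109; start (x,ẋ)=(0.034901, 0.105026) → end (x,ẋ)=(-0.050784, -0.507539)
phase 3: p=0.4528, T=0.454, ωT=1.330038, cosh=2.022828, sinh=1.758361; start (x,ẋ)=(-0.050784, -0.507539) → end (x,ẋ)=(-0.870491, -3.620772)

x = -0.8705, ẋ = -3.6208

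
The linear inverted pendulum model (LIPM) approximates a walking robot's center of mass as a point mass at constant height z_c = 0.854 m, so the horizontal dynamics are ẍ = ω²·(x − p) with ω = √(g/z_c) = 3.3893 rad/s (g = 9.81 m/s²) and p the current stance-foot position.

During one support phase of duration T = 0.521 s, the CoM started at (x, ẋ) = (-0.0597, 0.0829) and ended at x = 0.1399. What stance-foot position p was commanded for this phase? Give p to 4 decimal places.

p = -0.1245

ωT = 3.3893·0.521 = 1.765825; cosh(ωT) = 3.008720, sinh(ωT) = 2.837675
x(T) = p + (x₀−p)·cosh(ωT) + (ẋ₀/ω)·sinh(ωT) ⇒ p·(1 − cosh) = x(T) − x₀·cosh − (ẋ₀/ω)·sinh
numerator   = 0.1399 − (-0.0597)·3.008720 − (0.0829/3.3893)·2.837675 = 0.250113
denominator = 1 − 3.008720 = -2.008720
p = 0.250113 / -2.008720 = -0.1245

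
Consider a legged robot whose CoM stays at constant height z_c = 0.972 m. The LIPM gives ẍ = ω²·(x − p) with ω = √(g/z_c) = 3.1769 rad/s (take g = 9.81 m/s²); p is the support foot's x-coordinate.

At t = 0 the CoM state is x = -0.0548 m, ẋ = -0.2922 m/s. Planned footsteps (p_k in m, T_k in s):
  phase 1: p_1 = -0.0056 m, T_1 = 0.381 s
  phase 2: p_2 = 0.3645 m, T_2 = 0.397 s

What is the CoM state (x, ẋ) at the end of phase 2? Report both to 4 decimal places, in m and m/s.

x = -1.1752, ẋ = -4.5698

phase 1: p=-0.0056, T=0.381, ωT=1.210399, cosh=1.826450, sinh=1.528372; start (x,ẋ)=(-0.054800, -0.292200) → end (x,ẋ)=(-0.236036, -0.772579)
phase 2: p=0.3645, T=0.397, ωT=1.261229, cosh=1.906532, sinh=1.623226; start (x,ẋ)=(-0.236036, -0.772579) → end (x,ẋ)=(-1.175187, -4.569804)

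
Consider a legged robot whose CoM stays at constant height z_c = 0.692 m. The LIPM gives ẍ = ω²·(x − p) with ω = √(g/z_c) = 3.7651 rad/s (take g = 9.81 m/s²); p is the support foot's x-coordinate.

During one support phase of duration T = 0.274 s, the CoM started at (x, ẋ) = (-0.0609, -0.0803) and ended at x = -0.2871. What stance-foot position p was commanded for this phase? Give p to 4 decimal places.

p = 0.2835

ωT = 3.7651·0.274 = 1.031637; cosh(ωT) = 1.581039, sinh(ωT) = 1.224617
x(T) = p + (x₀−p)·cosh(ωT) + (ẋ₀/ω)·sinh(ωT) ⇒ p·(1 − cosh) = x(T) − x₀·cosh − (ẋ₀/ω)·sinh
numerator   = -0.2871 − (-0.0609)·1.581039 − (-0.0803/3.7651)·1.224617 = -0.164697
denominator = 1 − 1.581039 = -0.581039
p = -0.164697 / -0.581039 = 0.2835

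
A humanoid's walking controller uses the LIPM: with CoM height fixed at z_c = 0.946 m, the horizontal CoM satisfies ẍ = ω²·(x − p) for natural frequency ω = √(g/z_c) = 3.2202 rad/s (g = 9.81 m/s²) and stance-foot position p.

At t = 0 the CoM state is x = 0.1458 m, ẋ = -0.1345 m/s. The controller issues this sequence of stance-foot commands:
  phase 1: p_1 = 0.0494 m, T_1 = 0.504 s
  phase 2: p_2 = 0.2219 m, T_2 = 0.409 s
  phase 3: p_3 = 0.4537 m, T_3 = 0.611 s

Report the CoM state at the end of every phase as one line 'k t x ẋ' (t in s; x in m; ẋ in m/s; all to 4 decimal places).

1 0.5040 0.2015 0.4019
2 0.9130 0.3973 0.6900
3 1.5240 0.9992 1.8785

phase 1: p=0.0494, T=0.504, ωT=1.622981, cosh=2.632742, sinh=2.435433; start (x,ẋ)=(0.145800, -0.134500) → end (x,ẋ)=(0.201474, 0.401921)
phase 2: p=0.2219, T=0.409, ωT=1.317062, cosh=2.000180, sinh=1.732259; start (x,ẋ)=(0.201474, 0.401921) → end (x,ẋ)=(0.397252, 0.689975)
phase 3: p=0.4537, T=0.611, ωT=1.967542, cosh=3.646437, sinh=3.506637; start (x,ẋ)=(0.397252, 0.689975) → end (x,ẋ)=(0.999214, 1.878535)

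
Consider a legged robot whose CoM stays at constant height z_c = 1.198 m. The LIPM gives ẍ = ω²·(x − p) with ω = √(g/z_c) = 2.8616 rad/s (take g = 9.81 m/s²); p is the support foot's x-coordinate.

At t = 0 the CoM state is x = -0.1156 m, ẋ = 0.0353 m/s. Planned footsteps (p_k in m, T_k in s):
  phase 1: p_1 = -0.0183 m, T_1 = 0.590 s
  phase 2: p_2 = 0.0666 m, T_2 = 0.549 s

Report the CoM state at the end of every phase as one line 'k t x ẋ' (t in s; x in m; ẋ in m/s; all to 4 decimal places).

phase 1: p=-0.0183, T=0.590, ωT=1.688344, cosh=2.797669, sinh=2.612844; start (x,ẋ)=(-0.115600, 0.035300) → end (x,ẋ)=(-0.258282, -0.628746)
phase 2: p=0.0666, T=0.549, ωT=1.571018, cosh=2.509690, sinh=2.301856; start (x,ẋ)=(-0.258282, -0.628746) → end (x,ẋ)=(-1.254513, -3.717951)

1 0.5900 -0.2583 -0.6287
2 1.1390 -1.2545 -3.7180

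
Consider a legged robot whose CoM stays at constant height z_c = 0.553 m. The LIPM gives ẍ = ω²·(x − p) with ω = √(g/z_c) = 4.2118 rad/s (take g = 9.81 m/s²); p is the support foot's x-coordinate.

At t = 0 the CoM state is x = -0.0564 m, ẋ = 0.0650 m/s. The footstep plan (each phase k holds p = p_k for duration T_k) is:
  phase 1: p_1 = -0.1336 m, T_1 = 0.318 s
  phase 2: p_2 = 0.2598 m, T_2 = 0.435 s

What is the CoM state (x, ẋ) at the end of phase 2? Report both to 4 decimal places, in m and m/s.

phase 1: p=-0.1336, T=0.318, ωT=1.339352, cosh=2.039293, sinh=1.777278; start (x,ẋ)=(-0.056400, 0.065000) → end (x,ẋ)=(0.051262, 0.710438)
phase 2: p=0.2598, T=0.435, ωT=1.832133, cosh=3.203635, sinh=3.043563; start (x,ẋ)=(0.051262, 0.710438) → end (x,ẋ)=(0.105102, -0.397242)

x = 0.1051, ẋ = -0.3972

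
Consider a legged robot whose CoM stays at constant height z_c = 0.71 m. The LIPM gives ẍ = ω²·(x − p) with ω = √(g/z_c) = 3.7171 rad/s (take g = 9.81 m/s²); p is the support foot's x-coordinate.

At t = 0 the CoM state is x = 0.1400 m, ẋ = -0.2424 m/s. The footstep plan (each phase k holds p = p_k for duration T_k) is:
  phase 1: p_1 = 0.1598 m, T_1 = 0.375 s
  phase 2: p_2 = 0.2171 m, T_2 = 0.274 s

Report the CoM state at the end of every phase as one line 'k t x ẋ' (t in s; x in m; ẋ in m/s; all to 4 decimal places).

phase 1: p=0.1598, T=0.375, ωT=1.393912, cosh=2.139346, sinh=1.891243; start (x,ẋ)=(0.140000, -0.242400) → end (x,ẋ)=(-0.005891, -0.657770)
phase 2: p=0.2171, T=0.274, ωT=1.018485, cosh=1.565070, sinh=1.203928; start (x,ẋ)=(-0.005891, -0.657770) → end (x,ẋ)=(-0.344941, -2.027368)

1 0.3750 -0.0059 -0.6578
2 0.6490 -0.3449 -2.0274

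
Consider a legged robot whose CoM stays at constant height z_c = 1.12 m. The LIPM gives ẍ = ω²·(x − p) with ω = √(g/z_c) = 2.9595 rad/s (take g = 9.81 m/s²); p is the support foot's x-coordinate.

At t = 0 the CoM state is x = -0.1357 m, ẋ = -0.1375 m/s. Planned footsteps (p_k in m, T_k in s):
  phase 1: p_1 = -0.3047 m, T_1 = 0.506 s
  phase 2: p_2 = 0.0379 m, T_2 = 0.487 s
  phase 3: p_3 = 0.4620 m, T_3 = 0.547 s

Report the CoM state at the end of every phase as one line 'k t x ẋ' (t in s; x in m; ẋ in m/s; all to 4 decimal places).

phase 1: p=-0.3047, T=0.506, ωT=1.497507, cosh=2.347109, sinh=2.123422; start (x,ẋ)=(-0.135700, -0.137500) → end (x,ẋ)=(-0.006694, 0.739314)
phase 2: p=0.0379, T=0.487, ωT=1.441276, cosh=2.231356, sinh=1.994731; start (x,ẋ)=(-0.006694, 0.739314) → end (x,ẋ)=(0.436699, 1.386415)
phase 3: p=0.4620, T=0.547, ωT=1.618847, cosh=2.622696, sinh=2.424569; start (x,ẋ)=(0.436699, 1.386415) → end (x,ẋ)=(1.531464, 3.454600)

1 0.5060 -0.0067 0.7393
2 0.9930 0.4367 1.3864
3 1.5400 1.5315 3.4546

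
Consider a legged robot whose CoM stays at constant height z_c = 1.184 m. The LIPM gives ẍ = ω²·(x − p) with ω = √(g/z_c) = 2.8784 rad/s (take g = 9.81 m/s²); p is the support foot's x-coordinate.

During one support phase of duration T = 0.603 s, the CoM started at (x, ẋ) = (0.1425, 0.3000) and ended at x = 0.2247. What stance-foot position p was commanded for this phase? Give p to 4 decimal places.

ωT = 2.8784·0.603 = 1.735675; cosh(ωT) = 2.924519, sinh(ωT) = 2.748238
x(T) = p + (x₀−p)·cosh(ωT) + (ẋ₀/ω)·sinh(ωT) ⇒ p·(1 − cosh) = x(T) − x₀·cosh − (ẋ₀/ω)·sinh
numerator   = 0.2247 − (0.1425)·2.924519 − (0.3000/2.8784)·2.748238 = -0.478478
denominator = 1 − 2.924519 = -1.924519
p = -0.478478 / -1.924519 = 0.2486

p = 0.2486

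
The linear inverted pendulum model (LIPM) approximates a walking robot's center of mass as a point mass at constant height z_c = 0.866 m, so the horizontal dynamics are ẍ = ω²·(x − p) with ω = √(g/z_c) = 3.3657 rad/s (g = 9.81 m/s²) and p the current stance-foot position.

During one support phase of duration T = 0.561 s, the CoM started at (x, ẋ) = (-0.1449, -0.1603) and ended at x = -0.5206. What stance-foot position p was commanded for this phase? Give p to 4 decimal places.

p = -0.0516

ωT = 3.3657·0.561 = 1.888158; cosh(ωT) = 3.379268, sinh(ωT) = 3.227917
x(T) = p + (x₀−p)·cosh(ωT) + (ẋ₀/ω)·sinh(ωT) ⇒ p·(1 − cosh) = x(T) − x₀·cosh − (ẋ₀/ω)·sinh
numerator   = -0.5206 − (-0.1449)·3.379268 − (-0.1603/3.3657)·3.227917 = 0.122794
denominator = 1 − 3.379268 = -2.379268
p = 0.122794 / -2.379268 = -0.0516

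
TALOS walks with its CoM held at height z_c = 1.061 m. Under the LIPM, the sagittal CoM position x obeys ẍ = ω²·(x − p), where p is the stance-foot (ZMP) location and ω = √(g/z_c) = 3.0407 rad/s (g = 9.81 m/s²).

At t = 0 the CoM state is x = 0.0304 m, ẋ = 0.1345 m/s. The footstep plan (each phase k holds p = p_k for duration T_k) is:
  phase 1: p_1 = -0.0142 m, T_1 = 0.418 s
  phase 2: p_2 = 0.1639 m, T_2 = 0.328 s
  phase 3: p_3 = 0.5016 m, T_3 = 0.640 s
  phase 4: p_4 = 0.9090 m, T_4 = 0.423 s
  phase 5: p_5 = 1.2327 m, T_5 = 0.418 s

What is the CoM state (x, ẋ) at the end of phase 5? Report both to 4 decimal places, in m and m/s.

phase 1: p=-0.0142, T=0.418, ωT=1.271013, cosh=1.922504, sinh=1.641956; start (x,ẋ)=(0.030400, 0.134500) → end (x,ẋ)=(0.144173, 0.481251)
phase 2: p=0.1639, T=0.328, ωT=0.997350, cosh=1.539971, sinh=1.171116; start (x,ẋ)=(0.144173, 0.481251) → end (x,ẋ)=(0.318873, 0.670864)
phase 3: p=0.5016, T=0.640, ωT=1.946048, cosh=3.571901, sinh=3.429064; start (x,ẋ)=(0.318873, 0.670864) → end (x,ẋ)=(0.605464, 0.491007)
phase 4: p=0.9090, T=0.423, ωT=1.286216, cosh=1.947690, sinh=1.671376; start (x,ẋ)=(0.605464, 0.491007) → end (x,ẋ)=(0.587697, -0.586287)
phase 5: p=1.2327, T=0.418, ωT=1.271013, cosh=1.922504, sinh=1.641956; start (x,ẋ)=(0.587697, -0.586287) → end (x,ẋ)=(-0.323912, -4.347444)

x = -0.3239, ẋ = -4.3474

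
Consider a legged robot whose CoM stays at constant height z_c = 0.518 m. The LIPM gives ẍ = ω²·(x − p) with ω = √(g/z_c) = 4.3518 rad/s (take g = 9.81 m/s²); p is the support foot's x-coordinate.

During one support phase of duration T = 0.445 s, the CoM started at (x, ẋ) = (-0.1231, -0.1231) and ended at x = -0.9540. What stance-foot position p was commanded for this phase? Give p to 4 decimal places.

p = 0.1663

ωT = 4.3518·0.445 = 1.936551; cosh(ωT) = 3.539496, sinh(ωT) = 3.395296
x(T) = p + (x₀−p)·cosh(ωT) + (ẋ₀/ω)·sinh(ωT) ⇒ p·(1 − cosh) = x(T) − x₀·cosh − (ẋ₀/ω)·sinh
numerator   = -0.9540 − (-0.1231)·3.539496 − (-0.1231/4.3518)·3.395296 = -0.422245
denominator = 1 − 3.539496 = -2.539496
p = -0.422245 / -2.539496 = 0.1663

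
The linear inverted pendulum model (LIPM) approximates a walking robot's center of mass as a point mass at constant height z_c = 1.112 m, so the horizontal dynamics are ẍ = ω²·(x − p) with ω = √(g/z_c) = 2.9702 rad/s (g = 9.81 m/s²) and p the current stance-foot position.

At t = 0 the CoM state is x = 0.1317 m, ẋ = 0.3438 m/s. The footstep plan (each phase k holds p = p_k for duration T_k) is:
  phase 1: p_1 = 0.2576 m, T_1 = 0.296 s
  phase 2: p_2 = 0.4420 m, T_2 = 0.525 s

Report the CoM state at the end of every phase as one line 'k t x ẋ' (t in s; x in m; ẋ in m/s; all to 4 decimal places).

1 0.2960 0.1952 0.1127
2 0.8210 -0.0846 -1.3862

phase 1: p=0.2576, T=0.296, ωT=0.879179, cosh=1.412023, sinh=0.996899; start (x,ẋ)=(0.131700, 0.343800) → end (x,ẋ)=(0.195217, 0.112665)
phase 2: p=0.4420, T=0.525, ωT=1.559355, cosh=2.483012, sinh=2.272741; start (x,ẋ)=(0.195217, 0.112665) → end (x,ẋ)=(-0.084556, -1.386158)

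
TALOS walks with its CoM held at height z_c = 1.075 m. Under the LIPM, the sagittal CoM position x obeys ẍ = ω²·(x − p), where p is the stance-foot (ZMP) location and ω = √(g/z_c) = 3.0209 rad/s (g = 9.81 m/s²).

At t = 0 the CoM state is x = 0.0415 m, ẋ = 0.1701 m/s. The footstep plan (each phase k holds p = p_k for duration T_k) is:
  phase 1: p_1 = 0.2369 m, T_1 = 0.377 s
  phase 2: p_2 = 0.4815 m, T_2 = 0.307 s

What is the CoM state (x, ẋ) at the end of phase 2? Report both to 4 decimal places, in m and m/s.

phase 1: p=0.2369, T=0.377, ωT=1.138879, cosh=1.721722, sinh=1.401544; start (x,ẋ)=(0.041500, 0.170100) → end (x,ẋ)=(-0.020607, -0.534444)
phase 2: p=0.4815, T=0.307, ωT=0.927416, cosh=1.461772, sinh=1.066197; start (x,ẋ)=(-0.020607, -0.534444) → end (x,ẋ)=(-0.441092, -2.398459)

x = -0.4411, ẋ = -2.3985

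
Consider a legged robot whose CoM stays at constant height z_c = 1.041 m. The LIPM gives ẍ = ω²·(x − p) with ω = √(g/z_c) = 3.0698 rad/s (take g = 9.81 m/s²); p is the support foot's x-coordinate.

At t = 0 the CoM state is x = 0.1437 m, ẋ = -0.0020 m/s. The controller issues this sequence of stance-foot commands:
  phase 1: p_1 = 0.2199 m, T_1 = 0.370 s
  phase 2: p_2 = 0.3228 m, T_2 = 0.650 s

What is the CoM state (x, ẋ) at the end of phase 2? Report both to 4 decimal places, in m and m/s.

x = -0.9443, ẋ = -3.8365

phase 1: p=0.2199, T=0.370, ωT=1.135826, cosh=1.717451, sinh=1.396294; start (x,ẋ)=(0.143700, -0.002000) → end (x,ẋ)=(0.088121, -0.330054)
phase 2: p=0.3228, T=0.650, ωT=1.995370, cosh=3.745444, sinh=3.609480; start (x,ẋ)=(0.088121, -0.330054) → end (x,ẋ)=(-0.944257, -3.836537)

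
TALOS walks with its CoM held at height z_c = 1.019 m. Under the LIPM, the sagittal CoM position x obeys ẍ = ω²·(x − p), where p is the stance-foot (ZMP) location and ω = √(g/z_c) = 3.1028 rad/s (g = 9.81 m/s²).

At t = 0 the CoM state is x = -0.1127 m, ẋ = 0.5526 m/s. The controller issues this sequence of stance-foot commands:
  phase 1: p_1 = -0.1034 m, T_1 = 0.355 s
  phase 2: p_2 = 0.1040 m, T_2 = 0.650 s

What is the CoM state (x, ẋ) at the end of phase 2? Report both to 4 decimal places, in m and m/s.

x = 1.2149, ẋ = 3.5583

phase 1: p=-0.1034, T=0.355, ωT=1.101494, cosh=1.670516, sinh=1.338142; start (x,ẋ)=(-0.112700, 0.552600) → end (x,ẋ)=(0.119384, 0.884514)
phase 2: p=0.1040, T=0.650, ωT=2.016820, cosh=3.823735, sinh=3.690657; start (x,ẋ)=(0.119384, 0.884514) → end (x,ẋ)=(1.214916, 3.558307)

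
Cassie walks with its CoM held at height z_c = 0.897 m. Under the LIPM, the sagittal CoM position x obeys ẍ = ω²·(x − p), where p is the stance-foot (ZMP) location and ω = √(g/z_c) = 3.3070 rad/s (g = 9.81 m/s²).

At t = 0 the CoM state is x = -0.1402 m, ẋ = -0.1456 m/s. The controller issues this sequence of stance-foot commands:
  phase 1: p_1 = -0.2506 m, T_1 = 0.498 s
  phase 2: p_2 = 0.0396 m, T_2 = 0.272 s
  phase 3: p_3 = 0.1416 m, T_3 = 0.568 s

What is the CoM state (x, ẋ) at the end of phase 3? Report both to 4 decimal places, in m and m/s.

x = 0.2289, ẋ = 0.3939

phase 1: p=-0.2506, T=0.498, ωT=1.646886, cosh=2.691720, sinh=2.499071; start (x,ẋ)=(-0.140200, -0.145600) → end (x,ẋ)=(-0.063463, 0.520478)
phase 2: p=0.0396, T=0.272, ωT=0.899504, cosh=1.432577, sinh=1.025806; start (x,ẋ)=(-0.063463, 0.520478) → end (x,ẋ)=(0.053403, 0.396001)
phase 3: p=0.1416, T=0.568, ωT=1.878376, cosh=3.347854, sinh=3.195016; start (x,ẋ)=(0.053403, 0.396001) → end (x,ẋ)=(0.228921, 0.393873)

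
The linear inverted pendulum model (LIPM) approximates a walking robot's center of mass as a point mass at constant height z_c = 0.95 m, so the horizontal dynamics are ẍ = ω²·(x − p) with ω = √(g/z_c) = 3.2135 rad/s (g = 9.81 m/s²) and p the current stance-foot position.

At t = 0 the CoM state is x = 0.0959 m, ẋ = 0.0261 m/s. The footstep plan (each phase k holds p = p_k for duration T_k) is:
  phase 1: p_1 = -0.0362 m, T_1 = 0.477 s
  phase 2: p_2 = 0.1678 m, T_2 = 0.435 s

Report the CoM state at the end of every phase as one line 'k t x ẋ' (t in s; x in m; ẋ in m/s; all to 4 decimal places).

1 0.4770 0.3019 1.0004
2 0.9120 1.0471 2.9664

phase 1: p=-0.0362, T=0.477, ωT=1.532839, cosh=2.423615, sinh=2.207694; start (x,ẋ)=(0.095900, 0.026100) → end (x,ẋ)=(0.301890, 1.000430)
phase 2: p=0.1678, T=0.435, ωT=1.397872, cosh=2.146852, sinh=1.899730; start (x,ẋ)=(0.301890, 1.000430) → end (x,ẋ)=(1.047098, 2.966367)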